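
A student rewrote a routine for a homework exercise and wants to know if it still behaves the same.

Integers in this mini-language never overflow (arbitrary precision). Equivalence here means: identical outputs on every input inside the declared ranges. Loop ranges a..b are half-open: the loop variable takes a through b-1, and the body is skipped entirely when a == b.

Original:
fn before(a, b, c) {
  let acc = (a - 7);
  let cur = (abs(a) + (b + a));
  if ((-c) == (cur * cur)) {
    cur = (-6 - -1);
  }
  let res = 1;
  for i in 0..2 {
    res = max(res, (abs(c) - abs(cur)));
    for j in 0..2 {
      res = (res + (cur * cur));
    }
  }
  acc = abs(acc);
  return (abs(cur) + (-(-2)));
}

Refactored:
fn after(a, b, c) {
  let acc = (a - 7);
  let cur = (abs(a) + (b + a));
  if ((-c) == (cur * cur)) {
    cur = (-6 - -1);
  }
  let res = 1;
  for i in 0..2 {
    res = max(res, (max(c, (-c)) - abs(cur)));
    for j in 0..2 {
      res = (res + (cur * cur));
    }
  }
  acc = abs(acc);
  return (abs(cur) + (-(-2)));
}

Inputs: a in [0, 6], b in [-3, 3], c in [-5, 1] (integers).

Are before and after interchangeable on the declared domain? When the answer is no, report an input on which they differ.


This is a faithful refactor — min/max/abs usage differs, but the computed results match everywhere.
As a probe, take a=6, b=1, c=-4: before runs acc := -1 | cur := 13 | ((-c) == (cur * cur)): false | res := 1 | iter i=0: | res := 1 | iter j=0: | res := 170 | iter j=1: | res := 339 | iter i=1: | res := 339 | iter j=0: | res := 508 | iter j=1: | res := 677 | acc := 1 | result 15; after runs acc := -1 | cur := 13 | ((-c) == (cur * cur)): false | res := 1 | iter i=0: | res := 1 | iter j=0: | res := 170 | iter j=1: | res := 339 | iter i=1: | res := 339 | iter j=0: | res := 508 | iter j=1: | res := 677 | acc := 1 | result 15; both end at 15.
Every one of the 343 inputs gives matching results.
verdict: equivalent


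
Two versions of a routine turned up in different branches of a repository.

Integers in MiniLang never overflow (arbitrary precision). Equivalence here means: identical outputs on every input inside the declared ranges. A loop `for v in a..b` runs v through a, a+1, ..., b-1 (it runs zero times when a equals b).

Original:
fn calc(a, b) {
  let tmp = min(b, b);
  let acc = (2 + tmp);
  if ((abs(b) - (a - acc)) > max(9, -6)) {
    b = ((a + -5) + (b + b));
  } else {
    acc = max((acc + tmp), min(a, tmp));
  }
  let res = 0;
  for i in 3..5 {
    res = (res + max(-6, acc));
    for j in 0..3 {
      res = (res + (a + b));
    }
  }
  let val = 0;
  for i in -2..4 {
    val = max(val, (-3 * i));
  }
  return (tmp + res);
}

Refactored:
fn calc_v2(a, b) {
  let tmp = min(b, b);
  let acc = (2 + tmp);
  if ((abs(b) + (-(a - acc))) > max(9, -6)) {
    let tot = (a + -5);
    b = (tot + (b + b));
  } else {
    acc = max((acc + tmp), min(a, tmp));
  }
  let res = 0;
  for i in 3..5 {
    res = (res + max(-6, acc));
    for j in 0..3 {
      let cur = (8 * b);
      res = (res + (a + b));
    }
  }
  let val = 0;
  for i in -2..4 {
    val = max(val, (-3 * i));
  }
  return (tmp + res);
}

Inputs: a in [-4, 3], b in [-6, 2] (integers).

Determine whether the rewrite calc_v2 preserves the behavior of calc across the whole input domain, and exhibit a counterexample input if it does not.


Behavior is preserved: although statement counts differ; also constant usage differs; also arithmetic usage differs; also local variable names differ, the outputs never diverge.
As a probe, take a=3, b=2: calc runs tmp = 2; acc = 4; ((abs(b) - (a - acc)) > max(9, -6)) -> false; acc = 6; res = 0; [i=3]; res = 6; [j=0]; res = 11; [j=1]; res = 16; [j=2]; res = 21; [i=4]; res = 27; [j=0]; res = 32; [j=1]; res = 37; [j=2]; res = 42; val = 0; [i=-2]; val = 6; [i=-1]; val = 6; [i=0]; val = 6; [i=1]; val = 6; [i=2]; val = 6; [i=3]; val = 6; return 44; calc_v2 runs tmp = 2; acc = 4; ((abs(b) + (-(a - acc))) > max(9, -6)) -> false; acc = 6; res = 0; [i=3]; res = 6; [j=0]; cur = 16; res = 11; [j=1]; cur = 16; res = 16; [j=2]; cur = 16; res = 21; [i=4]; res = 27; [j=0]; cur = 16; res = 32; [j=1]; cur = 16; res = 37; [j=2]; cur = 16; res = 42; val = 0; [i=-2]; val = 6; [i=-1]; val = 6; [i=0]; val = 6; [i=1]; val = 6; [i=2]; val = 6; [i=3]; val = 6; return 44; both end at 44.
Across all 72 domain points the two functions coincide.
verdict: equivalent


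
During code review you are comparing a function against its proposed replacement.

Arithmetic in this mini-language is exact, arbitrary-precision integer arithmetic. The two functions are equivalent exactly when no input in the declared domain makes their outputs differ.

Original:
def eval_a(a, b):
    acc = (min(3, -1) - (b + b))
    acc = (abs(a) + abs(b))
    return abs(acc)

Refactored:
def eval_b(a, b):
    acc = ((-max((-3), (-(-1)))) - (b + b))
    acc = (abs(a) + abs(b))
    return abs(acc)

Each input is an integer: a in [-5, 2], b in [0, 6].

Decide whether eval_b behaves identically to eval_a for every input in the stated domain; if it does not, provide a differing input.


This is a faithful refactor — min/max/abs usage differs, but the computed results match everywhere.
Spot check at a=-3, b=3 — eval_a: acc = -7; acc = 6; return 6. eval_b: acc = -7; acc = 6; return 6. Both give 6.
Checked all 56 inputs in the declared domain: the outputs agree on every one.
verdict: equivalent


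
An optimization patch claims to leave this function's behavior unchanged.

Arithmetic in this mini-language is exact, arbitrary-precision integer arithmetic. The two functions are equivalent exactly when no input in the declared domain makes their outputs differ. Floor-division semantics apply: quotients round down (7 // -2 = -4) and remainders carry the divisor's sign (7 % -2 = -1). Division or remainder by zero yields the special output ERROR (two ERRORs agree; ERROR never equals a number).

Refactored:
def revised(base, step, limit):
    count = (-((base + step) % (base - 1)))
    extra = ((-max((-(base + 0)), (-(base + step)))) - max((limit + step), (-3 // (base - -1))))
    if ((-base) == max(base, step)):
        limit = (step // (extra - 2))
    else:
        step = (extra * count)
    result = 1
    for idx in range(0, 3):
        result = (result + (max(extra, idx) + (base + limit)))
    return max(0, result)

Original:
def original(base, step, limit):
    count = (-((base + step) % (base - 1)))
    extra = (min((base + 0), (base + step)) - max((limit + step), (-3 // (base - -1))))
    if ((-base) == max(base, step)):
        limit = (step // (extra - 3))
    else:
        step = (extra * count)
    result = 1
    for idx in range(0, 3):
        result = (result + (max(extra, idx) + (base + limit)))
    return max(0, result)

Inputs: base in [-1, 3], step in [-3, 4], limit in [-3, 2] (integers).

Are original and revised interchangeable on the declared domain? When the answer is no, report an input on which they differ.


These are not equivalent — on base=0, step=-3, limit=1 the outputs split (4 vs 7).
original: count := 0 | extra := -1 | ((-base) == max(base, step)): true | limit := 0 | result := 1 | iter idx=0: | result := 1 | iter idx=1: | result := 2 | iter idx=2: | result := 4 | result 4
revised: count := 0 | extra := -1 | ((-base) == max(base, step)): true | limit := 1 | result := 1 | iter idx=0: | result := 2 | iter idx=1: | result := 4 | iter idx=2: | result := 7 | result 7
verdict: not equivalent; witness: base=0, step=-3, limit=1


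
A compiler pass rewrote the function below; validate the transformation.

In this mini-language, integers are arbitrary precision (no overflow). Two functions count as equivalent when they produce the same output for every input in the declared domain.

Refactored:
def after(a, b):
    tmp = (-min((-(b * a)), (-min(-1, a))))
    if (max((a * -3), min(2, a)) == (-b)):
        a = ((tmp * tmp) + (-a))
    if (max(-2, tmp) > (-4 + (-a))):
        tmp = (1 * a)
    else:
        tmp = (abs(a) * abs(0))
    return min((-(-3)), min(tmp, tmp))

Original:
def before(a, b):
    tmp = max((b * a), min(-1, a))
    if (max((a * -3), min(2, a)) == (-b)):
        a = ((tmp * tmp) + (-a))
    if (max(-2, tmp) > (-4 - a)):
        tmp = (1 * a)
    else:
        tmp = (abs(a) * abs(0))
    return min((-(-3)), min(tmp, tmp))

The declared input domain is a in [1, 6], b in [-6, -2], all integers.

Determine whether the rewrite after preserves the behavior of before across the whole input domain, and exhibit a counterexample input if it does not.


Differences: min/max/abs usage differs, arithmetic usage differs — yet all 30 inputs agree.
verdict: equivalent


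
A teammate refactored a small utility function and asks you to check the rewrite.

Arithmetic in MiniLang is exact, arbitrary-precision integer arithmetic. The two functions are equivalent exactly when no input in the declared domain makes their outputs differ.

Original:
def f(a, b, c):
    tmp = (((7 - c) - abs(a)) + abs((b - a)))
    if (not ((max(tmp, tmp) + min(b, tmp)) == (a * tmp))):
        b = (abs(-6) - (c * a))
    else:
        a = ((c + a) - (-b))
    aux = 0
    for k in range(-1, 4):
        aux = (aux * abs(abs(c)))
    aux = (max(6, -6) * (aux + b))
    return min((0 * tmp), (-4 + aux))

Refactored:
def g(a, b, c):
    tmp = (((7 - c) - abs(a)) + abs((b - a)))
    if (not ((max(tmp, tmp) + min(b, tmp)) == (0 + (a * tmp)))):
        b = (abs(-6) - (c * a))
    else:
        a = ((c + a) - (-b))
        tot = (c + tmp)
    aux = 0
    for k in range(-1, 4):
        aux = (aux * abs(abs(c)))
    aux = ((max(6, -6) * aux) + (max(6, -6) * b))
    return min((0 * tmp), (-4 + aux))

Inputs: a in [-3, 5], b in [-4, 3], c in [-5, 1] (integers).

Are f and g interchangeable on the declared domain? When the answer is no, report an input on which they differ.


The two versions differ — the changes include arithmetic usage differs; min/max/abs usage differs; local variable names differ; statement counts differ; constant usage differs.
One worked example (a=-2, b=-3, c=-4) — f: tmp := 10 | (not ((max(tmp, tmp) + min(b, tmp)) == (a * tmp))): true | b := -2 | aux := 0 | iter k=-1: | aux := 0 | iter k=0: | aux := 0 | iter k=1: | aux := 0 | iter k=2: | aux := 0 | iter k=3: | aux := 0 | aux := -12 | result -16; g: tmp := 10 | (not ((max(tmp, tmp) + min(b, tmp)) == (0 + (a * tmp)))): true | b := -2 | aux := 0 | iter k=-1: | aux := 0 | iter k=0: | aux := 0 | iter k=1: | aux := 0 | iter k=2: | aux := 0 | iter k=3: | aux := 0 | aux := -12 | result -16; agreement on -16.
An exhaustive pass over the 504 declared inputs shows identical outputs.
verdict: equivalent


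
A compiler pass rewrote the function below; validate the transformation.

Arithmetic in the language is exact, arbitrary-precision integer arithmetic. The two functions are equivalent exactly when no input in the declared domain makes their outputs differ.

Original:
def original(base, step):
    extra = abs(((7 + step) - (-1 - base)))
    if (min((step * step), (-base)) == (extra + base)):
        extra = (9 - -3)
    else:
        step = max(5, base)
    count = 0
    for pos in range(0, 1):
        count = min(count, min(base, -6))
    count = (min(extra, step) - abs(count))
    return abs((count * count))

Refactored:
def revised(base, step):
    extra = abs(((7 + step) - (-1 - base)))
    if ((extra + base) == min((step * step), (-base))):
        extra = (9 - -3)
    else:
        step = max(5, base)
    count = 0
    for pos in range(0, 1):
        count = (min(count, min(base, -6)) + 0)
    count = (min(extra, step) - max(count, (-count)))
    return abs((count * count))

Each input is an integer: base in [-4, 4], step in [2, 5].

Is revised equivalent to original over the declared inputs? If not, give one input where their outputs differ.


Comparing the listings, the differences include: min/max/abs usage differs; constant usage differs; arithmetic usage differs.
One worked example (base=-3, step=4) — original: extra becomes 9; next (min((step * step), (-base)) == (extra + base)) evaluates to false; next step becomes 5; next count becomes 0; next at pos=0:; next count becomes -6; next count becomes -1; next final value 1; revised: extra becomes 9; next ((extra + base) == min((step * step), (-base))) evaluates to false; next step becomes 5; next count becomes 0; next at pos=0:; next count becomes -6; next count becomes -1; next final value 1; agreement on 1.
Every one of the 36 inputs gives matching results.
verdict: equivalent


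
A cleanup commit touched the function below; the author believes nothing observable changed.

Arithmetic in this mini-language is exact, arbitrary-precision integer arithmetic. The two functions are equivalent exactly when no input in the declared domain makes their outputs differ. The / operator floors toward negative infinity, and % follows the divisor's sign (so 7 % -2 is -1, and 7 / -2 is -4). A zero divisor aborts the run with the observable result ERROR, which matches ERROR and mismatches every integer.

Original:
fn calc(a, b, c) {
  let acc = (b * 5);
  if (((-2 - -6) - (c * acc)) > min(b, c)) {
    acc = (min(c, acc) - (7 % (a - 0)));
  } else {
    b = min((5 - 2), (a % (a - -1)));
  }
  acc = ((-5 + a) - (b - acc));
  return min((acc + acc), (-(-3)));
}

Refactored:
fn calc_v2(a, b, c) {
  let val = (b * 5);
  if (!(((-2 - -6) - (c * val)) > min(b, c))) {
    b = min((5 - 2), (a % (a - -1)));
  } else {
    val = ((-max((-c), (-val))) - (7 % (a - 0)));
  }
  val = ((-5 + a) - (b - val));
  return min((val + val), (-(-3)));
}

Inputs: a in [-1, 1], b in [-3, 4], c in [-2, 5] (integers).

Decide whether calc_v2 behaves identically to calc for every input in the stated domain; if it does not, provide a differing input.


Although min/max/abs usage differs; and boolean connective usage differs; and local variable names differ, 192/192 inputs agree.
verdict: equivalent


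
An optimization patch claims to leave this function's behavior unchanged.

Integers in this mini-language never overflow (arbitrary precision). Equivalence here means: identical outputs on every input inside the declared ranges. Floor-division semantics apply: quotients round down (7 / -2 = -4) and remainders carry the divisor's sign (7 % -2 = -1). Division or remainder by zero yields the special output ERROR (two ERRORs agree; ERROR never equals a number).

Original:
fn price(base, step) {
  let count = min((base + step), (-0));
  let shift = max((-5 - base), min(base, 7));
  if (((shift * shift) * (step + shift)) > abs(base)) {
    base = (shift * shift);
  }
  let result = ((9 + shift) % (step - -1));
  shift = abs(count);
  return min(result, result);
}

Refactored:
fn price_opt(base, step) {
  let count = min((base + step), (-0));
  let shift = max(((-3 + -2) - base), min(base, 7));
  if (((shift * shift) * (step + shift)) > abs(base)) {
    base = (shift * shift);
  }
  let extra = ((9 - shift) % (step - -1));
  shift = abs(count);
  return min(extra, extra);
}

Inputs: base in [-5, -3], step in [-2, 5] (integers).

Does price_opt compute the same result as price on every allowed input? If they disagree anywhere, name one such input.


Run the pair on base=-4, step=2.
price: count becomes -2; next shift becomes -1; next (((shift * shift) * (step + shift)) > abs(base)) evaluates to false; next result becomes 2; next shift becomes 2; next final value 2
price_opt: count becomes -2; next shift becomes -1; next (((shift * shift) * (step + shift)) > abs(base)) evaluates to false; next extra becomes 1; next shift becomes 2; next final value 1
2 against 1: the behavior changed.
verdict: not equivalent; witness: base=-4, step=2


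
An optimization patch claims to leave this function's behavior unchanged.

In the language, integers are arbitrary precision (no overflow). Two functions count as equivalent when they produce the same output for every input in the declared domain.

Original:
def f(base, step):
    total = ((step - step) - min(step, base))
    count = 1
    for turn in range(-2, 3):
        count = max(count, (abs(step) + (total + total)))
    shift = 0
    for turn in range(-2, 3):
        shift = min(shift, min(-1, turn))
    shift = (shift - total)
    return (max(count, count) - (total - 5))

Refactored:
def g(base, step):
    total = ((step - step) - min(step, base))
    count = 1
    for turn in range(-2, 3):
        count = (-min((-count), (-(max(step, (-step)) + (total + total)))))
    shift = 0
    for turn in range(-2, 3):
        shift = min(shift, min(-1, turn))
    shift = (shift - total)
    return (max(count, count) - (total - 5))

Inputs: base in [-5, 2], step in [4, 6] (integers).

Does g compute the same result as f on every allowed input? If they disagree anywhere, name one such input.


Comparing the listings, the differences include: min/max/abs usage differs.
Spot check at base=0, step=6 — f: total := 0 | count := 1 | iter turn=-2: | count := 6 | iter turn=-1: | count := 6 | iter turn=0: | count := 6 | iter turn=1: | count := 6 | iter turn=2: | count := 6 | shift := 0 | iter turn=-2: | shift := -2 | iter turn=-1: | shift := -2 | iter turn=0: | shift := -2 | iter turn=1: | shift := -2 | iter turn=2: | shift := -2 | shift := -2 | result 11. g: total := 0 | count := 1 | iter turn=-2: | count := 6 | iter turn=-1: | count := 6 | iter turn=0: | count := 6 | iter turn=1: | count := 6 | iter turn=2: | count := 6 | shift := 0 | iter turn=-2: | shift := -2 | iter turn=-1: | shift := -2 | iter turn=0: | shift := -2 | iter turn=1: | shift := -2 | iter turn=2: | shift := -2 | shift := -2 | result 11. Both give 11.
An exhaustive pass over the 24 declared inputs shows identical outputs.
verdict: equivalent


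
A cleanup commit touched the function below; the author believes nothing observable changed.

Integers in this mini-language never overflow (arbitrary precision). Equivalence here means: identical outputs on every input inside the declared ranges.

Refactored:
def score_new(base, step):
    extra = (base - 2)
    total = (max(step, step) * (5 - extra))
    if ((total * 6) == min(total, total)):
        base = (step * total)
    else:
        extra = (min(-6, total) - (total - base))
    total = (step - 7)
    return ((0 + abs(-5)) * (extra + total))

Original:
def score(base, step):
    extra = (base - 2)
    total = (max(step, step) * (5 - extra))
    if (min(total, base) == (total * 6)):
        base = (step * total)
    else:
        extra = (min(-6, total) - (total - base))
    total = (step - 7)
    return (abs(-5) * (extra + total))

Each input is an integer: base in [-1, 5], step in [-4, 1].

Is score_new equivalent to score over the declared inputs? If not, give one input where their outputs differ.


At base=-1, step=0: score gives -70, score_new gives -50.
verdict: not equivalent; witness: base=-1, step=0


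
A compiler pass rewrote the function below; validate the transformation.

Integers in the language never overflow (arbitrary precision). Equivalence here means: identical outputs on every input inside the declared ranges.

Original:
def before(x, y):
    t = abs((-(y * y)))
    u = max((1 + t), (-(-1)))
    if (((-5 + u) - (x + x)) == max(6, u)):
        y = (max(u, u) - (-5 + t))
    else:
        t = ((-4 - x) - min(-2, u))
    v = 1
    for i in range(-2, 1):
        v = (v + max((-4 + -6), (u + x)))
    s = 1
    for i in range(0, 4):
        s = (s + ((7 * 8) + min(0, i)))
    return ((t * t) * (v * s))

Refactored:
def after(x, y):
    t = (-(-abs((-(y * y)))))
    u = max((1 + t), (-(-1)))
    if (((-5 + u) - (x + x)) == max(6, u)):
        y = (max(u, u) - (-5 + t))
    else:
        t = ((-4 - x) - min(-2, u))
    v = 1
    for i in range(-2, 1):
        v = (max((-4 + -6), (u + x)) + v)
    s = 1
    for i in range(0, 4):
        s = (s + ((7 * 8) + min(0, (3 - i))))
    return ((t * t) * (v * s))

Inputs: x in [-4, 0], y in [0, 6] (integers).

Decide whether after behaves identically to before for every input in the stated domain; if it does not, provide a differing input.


This is a faithful refactor — arithmetic usage differs, constant usage differs, but the computed results match everywhere.
Tracing x=-4, y=5: before: t = 25; u = 26; (((-5 + u) - (x + x)) == max(6, u)) -> false; t = 2; v = 1; [i=-2]; v = 23; [i=-1]; v = 45; [i=0]; v = 67; s = 1; [i=0]; s = 57; [i=1]; s = 113; [i=2]; s = 169; [i=3]; s = 225; return 60300 | after: t = 25; u = 26; (((-5 + u) - (x + x)) == max(6, u)) -> false; t = 2; v = 1; [i=-2]; v = 23; [i=-1]; v = 45; [i=0]; v = 67; s = 1; [i=0]; s = 57; [i=1]; s = 113; [i=2]; s = 169; [i=3]; s = 225; return 60300 — matching result 60300.
An exhaustive pass over the 35 declared inputs shows identical outputs.
verdict: equivalent


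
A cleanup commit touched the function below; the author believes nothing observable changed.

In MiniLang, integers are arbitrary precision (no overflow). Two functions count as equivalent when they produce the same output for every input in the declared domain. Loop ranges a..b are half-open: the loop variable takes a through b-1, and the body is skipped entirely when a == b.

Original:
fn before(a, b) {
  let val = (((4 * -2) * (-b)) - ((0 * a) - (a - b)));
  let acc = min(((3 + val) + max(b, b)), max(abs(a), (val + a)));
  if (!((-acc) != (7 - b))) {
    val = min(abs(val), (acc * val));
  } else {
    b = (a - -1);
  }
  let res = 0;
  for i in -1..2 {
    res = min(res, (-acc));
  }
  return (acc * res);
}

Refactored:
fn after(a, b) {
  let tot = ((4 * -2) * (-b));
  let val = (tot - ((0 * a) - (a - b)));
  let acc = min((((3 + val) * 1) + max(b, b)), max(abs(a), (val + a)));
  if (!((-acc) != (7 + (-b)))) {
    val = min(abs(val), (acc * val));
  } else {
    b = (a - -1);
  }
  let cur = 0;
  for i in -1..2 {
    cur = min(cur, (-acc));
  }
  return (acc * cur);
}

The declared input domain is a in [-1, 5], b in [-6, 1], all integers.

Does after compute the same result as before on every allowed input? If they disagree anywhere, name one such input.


This is a faithful refactor — statement counts differ, plus arithmetic usage differs, plus local variable names differ, plus constant usage differs, but the computed results match everywhere.
Tracing a=0, b=0: before: val := 0 | acc := 0 | (!((-acc) != (7 - b))): false | b := 1 | res := 0 | iter i=-1: | res := 0 | iter i=0: | res := 0 | iter i=1: | res := 0 | result 0 | after: tot := 0 | val := 0 | acc := 0 | (!((-acc) != (7 + (-b)))): false | b := 1 | cur := 0 | iter i=-1: | cur := 0 | iter i=0: | cur := 0 | iter i=1: | cur := 0 | result 0 — matching result 0.
Checked all 56 inputs in the declared domain: the outputs agree on every one.
verdict: equivalent


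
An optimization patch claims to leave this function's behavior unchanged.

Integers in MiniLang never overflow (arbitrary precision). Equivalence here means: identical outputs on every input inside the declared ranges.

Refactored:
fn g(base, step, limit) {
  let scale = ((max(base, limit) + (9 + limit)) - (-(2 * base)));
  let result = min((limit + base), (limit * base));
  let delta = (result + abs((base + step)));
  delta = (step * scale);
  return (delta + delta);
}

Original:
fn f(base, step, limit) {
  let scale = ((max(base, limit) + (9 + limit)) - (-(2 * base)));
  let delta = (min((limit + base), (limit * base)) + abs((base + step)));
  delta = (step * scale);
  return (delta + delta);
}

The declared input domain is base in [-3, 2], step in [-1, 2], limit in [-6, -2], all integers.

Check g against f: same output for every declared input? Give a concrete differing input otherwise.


Comparing the listings, the differences include: local variable names differ; also statement counts differ.
Spot check at base=-3, step=0, limit=-2 — f: scale = -1; delta = -2; delta = 0; return 0. g: scale = -1; result = -5; delta = -2; delta = 0; return 0. Both give 0.
Sweeping the whole domain (120 inputs) finds no disagreement.
verdict: equivalent


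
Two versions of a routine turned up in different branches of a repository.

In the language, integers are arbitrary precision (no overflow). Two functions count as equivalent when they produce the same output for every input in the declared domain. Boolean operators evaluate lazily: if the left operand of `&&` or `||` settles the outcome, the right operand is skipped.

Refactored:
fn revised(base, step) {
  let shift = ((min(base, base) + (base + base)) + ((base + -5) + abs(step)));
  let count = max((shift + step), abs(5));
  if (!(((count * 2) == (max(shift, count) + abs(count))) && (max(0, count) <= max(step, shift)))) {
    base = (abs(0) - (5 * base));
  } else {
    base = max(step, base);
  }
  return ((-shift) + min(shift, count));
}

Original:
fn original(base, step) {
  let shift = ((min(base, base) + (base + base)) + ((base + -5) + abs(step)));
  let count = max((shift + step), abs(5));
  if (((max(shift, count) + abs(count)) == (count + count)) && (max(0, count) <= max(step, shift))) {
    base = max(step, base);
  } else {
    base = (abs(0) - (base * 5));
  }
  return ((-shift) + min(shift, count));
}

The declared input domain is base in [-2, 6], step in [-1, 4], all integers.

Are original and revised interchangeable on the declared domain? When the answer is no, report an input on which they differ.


Reading the diff, among the changes: arithmetic usage differs, and constant usage differs, and boolean connective usage differs.
Tracing base=3, step=2: original: shift=9, then count=11, then (((max(shift, count) + abs(count)) == (count + count)) && (max(0, count) <= max(step, shift))) is false, then base=-15, then returns 0 | revised: shift=9, then count=11, then (!(((count * 2) == (max(shift, count) + abs(count))) && (max(0, count) <= max(step, shift)))) is true, then base=-15, then returns 0 — matching result 0.
An exhaustive pass over the 54 declared inputs shows identical outputs.
verdict: equivalent


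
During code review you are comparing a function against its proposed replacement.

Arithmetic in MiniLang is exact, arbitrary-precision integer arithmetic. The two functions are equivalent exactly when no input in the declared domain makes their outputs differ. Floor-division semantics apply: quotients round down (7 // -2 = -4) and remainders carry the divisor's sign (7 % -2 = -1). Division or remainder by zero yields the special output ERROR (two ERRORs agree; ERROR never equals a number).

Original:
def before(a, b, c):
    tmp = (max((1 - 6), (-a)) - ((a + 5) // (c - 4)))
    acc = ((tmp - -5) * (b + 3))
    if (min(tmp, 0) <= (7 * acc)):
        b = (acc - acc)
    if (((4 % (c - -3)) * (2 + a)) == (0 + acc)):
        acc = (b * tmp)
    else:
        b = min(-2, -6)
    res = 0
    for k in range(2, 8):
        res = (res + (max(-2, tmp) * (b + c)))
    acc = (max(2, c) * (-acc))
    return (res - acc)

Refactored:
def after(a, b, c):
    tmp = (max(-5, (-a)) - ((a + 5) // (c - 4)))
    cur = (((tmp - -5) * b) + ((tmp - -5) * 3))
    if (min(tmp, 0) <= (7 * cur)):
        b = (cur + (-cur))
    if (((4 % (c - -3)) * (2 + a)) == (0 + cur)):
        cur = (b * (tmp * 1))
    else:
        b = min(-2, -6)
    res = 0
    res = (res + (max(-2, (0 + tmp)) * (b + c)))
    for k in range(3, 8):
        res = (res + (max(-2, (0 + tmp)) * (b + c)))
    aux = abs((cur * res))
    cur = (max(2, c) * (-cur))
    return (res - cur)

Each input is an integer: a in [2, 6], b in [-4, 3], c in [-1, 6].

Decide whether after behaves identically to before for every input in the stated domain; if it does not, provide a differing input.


The two versions differ — the changes include loop structure differs, min/max/abs usage differs, local variable names differ, statement counts differ, constant usage differs, arithmetic usage differs.
Tracing a=6, b=-3, c=0: before: tmp := -2 | acc := 0 | (min(tmp, 0) <= (7 * acc)): true | b := 0 | (((4 % (c - -3)) * (2 + a)) == (0 + acc)): false | b := -6 | res := 0 | iter k=2: | res := 12 | iter k=3: | res := 24 | iter k=4: | res := 36 | iter k=5: | res := 48 | iter k=6: | res := 60 | iter k=7: | res := 72 | acc := 0 | result 72 | after: tmp := -2 | cur := 0 | (min(tmp, 0) <= (7 * cur)): true | b := 0 | (((4 % (c - -3)) * (2 + a)) == (0 + cur)): false | b := -6 | res := 0 | res := 12 | iter k=3: | res := 24 | iter k=4: | res := 36 | iter k=5: | res := 48 | iter k=6: | res := 60 | iter k=7: | res := 72 | aux := 0 | cur := 0 | result 72 — matching result 72.
An exhaustive pass over the 320 declared inputs shows identical outputs.
verdict: equivalent


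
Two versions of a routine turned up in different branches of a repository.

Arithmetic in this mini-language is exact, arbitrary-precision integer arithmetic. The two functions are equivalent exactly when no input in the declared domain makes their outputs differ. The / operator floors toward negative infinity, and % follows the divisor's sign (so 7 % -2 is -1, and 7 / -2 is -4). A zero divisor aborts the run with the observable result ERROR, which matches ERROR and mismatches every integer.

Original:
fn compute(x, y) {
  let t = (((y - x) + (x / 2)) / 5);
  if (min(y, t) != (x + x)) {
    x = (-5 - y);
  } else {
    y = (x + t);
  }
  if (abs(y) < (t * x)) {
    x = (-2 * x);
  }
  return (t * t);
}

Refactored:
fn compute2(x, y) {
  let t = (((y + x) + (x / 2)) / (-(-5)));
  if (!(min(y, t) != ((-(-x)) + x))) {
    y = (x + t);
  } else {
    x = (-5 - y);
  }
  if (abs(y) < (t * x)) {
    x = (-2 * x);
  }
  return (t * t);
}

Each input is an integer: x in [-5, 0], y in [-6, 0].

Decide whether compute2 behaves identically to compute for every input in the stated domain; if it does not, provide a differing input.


There is a counterexample at x=-5, y=-6: 1 on one side, 9 on the other.
compute: t=-1, then (min(y, t) != (x + x)) is true, then x=1, then (abs(y) < (t * x)) is false, then returns 1
compute2: t=-3, then (!(min(y, t) != ((-(-x)) + x))) is false, then x=1, then (abs(y) < (t * x)) is false, then returns 9
verdict: not equivalent; witness: x=-5, y=-6


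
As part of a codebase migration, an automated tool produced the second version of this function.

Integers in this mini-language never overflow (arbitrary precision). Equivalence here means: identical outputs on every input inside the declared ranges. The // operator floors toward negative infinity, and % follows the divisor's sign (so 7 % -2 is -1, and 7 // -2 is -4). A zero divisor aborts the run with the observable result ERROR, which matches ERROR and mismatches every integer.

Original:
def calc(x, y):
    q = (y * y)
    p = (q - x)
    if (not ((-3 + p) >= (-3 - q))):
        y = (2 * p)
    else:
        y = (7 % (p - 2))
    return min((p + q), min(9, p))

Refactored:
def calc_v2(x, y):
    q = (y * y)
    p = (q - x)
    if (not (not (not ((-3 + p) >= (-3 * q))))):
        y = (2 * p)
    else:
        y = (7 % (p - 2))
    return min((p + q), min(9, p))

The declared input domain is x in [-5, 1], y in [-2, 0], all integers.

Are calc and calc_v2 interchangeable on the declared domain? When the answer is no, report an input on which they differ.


x=-2, y=0 yields ERROR from calc but 2 from calc_v2.
verdict: not equivalent; witness: x=-2, y=0


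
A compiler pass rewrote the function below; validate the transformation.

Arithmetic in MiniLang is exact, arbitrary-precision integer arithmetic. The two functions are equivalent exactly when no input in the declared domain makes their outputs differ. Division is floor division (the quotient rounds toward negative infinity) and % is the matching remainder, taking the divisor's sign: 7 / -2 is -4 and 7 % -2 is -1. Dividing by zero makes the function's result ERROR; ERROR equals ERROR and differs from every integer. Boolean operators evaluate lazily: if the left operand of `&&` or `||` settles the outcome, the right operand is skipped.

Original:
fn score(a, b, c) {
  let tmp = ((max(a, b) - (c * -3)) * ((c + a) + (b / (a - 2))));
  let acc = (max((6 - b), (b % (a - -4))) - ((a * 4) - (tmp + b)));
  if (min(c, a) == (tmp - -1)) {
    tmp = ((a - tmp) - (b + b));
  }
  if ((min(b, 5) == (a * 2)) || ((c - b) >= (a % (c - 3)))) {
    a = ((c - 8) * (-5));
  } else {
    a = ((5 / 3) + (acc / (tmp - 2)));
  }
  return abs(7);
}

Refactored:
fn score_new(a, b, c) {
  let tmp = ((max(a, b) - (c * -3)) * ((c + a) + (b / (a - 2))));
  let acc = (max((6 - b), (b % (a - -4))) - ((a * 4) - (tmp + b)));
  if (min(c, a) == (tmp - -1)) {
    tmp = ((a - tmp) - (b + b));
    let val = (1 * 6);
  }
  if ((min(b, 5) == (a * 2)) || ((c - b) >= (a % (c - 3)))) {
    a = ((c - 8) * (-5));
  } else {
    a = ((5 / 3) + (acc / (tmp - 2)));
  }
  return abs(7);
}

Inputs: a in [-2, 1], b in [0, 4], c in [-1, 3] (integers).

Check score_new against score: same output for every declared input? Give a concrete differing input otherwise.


Behavior is preserved: although local variable names differ; also constant usage differs; also arithmetic usage differs; also statement counts differ, the outputs never diverge.
One worked example (a=0, b=1, c=3) — score: tmp becomes 20; next acc becomes 26; next (min(c, a) == (tmp - -1)) evaluates to false; next hits division by zero so the output is ERROR; score_new: tmp becomes 20; next acc becomes 26; next (min(c, a) == (tmp - -1)) evaluates to false; next hits division by zero so the output is ERROR; agreement on ERROR.
Sweeping the whole domain (100 inputs) finds no disagreement.
verdict: equivalent


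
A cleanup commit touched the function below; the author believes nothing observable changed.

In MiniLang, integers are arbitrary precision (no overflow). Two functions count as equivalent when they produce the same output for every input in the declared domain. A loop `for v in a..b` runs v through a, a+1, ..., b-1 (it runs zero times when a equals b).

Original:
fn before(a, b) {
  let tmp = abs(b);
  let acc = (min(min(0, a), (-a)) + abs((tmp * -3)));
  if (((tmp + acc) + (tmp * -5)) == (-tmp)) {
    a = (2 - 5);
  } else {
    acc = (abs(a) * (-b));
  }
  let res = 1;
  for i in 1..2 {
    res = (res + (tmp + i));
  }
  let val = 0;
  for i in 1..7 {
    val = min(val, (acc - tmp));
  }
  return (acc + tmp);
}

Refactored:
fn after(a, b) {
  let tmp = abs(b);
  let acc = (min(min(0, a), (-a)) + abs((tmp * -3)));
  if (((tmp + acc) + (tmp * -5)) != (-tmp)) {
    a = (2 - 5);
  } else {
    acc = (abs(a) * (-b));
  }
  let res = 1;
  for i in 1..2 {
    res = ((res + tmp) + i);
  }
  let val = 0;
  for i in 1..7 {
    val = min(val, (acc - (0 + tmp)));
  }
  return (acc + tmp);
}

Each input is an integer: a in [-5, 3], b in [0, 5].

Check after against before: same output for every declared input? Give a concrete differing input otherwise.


Take a=-5, b=0.
before: tmp = 0; acc = -5; (((tmp + acc) + (tmp * -5)) == (-tmp)) -> false; acc = 0; res = 1; [i=1]; res = 2; val = 0; [i=1]; val = 0; [i=2]; val = 0; [i=3]; val = 0; [i=4]; val = 0; [i=5]; val = 0; [i=6]; val = 0; return 0
after: tmp = 0; acc = -5; (((tmp + acc) + (tmp * -5)) != (-tmp)) -> true; a = -3; res = 1; [i=1]; res = 2; val = 0; [i=1]; val = -5; [i=2]; val = -5; [i=3]; val = -5; [i=4]; val = -5; [i=5]; val = -5; [i=6]; val = -5; return -5
0 and -5 differ, so these are not the same function on this domain.
verdict: not equivalent; witness: a=-5, b=0


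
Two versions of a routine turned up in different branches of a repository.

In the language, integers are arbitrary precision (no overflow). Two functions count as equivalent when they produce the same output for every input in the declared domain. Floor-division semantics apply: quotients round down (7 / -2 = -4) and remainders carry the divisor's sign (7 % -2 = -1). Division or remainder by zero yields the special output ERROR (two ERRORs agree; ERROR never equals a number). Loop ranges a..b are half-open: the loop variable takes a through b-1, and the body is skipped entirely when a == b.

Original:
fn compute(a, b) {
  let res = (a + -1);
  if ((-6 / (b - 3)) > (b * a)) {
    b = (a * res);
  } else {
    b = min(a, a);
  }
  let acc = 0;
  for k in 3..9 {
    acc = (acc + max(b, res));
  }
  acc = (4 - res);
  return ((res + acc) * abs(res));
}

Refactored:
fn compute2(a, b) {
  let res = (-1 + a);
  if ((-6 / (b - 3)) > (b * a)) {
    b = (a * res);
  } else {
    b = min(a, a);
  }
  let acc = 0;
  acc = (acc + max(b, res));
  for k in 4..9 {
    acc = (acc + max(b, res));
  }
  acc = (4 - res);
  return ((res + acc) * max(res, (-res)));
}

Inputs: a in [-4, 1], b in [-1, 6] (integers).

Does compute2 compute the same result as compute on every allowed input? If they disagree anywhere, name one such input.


Comparing the listings, the differences include: statement counts differ; loop structure differs; arithmetic usage differs; min/max/abs usage differs.
As a probe, take a=1, b=1: compute runs res := 0 | ((-6 / (b - 3)) > (b * a)): true | b := 0 | acc := 0 | iter k=3: | acc := 0 | iter k=4: | acc := 0 | iter k=5: | acc := 0 | iter k=6: | acc := 0 | iter k=7: | acc := 0 | iter k=8: | acc := 0 | acc := 4 | result 0; compute2 runs res := 0 | ((-6 / (b - 3)) > (b * a)): true | b := 0 | acc := 0 | acc := 0 | iter k=4: | acc := 0 | iter k=5: | acc := 0 | iter k=6: | acc := 0 | iter k=7: | acc := 0 | iter k=8: | acc := 0 | acc := 4 | result 0; both end at 0.
An exhaustive pass over the 48 declared inputs shows identical outputs.
verdict: equivalent


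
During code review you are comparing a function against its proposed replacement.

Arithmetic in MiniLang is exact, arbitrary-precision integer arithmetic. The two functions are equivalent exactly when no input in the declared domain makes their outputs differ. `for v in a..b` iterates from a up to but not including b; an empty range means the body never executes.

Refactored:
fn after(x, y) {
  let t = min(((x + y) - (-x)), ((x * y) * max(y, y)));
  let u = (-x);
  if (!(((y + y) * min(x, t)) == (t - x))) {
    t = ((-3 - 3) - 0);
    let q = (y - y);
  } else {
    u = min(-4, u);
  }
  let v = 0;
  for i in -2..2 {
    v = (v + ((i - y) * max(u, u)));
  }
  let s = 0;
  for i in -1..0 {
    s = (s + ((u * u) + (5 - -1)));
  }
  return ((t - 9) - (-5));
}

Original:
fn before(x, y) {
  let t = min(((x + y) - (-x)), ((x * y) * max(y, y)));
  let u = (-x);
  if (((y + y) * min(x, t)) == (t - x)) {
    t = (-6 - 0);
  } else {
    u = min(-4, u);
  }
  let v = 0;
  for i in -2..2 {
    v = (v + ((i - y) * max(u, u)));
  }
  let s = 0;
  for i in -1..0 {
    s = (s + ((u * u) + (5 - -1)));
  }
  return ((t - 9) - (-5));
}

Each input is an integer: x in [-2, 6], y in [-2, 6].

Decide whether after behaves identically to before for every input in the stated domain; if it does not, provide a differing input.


Input x=-2, y=-2: -12 from before versus -10 from after.
verdict: not equivalent; witness: x=-2, y=-2


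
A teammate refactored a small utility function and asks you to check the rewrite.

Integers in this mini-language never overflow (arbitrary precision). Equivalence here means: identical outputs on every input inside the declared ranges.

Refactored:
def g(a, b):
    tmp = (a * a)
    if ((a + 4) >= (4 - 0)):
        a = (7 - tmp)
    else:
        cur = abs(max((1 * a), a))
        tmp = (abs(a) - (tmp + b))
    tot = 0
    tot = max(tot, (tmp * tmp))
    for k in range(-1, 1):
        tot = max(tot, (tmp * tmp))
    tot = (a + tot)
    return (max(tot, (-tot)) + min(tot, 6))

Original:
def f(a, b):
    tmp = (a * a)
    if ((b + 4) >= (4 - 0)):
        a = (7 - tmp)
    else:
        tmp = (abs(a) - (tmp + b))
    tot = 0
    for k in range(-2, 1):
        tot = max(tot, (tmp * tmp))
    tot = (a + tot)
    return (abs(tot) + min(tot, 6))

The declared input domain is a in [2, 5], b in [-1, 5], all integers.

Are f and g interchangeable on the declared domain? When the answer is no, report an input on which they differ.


The rewrite breaks on a=2, b=-1, where the results are 6 and 25.
f: tmp = 4; ((b + 4) >= (4 - 0)) -> false; tmp = -1; tot = 0; [k=-2]; tot = 1; [k=-1]; tot = 1; [k=0]; tot = 1; tot = 3; return 6
g: tmp = 4; ((a + 4) >= (4 - 0)) -> true; a = 3; tot = 0; tot = 16; [k=-1]; tot = 16; [k=0]; tot = 16; tot = 19; return 25
verdict: not equivalent; witness: a=2, b=-1


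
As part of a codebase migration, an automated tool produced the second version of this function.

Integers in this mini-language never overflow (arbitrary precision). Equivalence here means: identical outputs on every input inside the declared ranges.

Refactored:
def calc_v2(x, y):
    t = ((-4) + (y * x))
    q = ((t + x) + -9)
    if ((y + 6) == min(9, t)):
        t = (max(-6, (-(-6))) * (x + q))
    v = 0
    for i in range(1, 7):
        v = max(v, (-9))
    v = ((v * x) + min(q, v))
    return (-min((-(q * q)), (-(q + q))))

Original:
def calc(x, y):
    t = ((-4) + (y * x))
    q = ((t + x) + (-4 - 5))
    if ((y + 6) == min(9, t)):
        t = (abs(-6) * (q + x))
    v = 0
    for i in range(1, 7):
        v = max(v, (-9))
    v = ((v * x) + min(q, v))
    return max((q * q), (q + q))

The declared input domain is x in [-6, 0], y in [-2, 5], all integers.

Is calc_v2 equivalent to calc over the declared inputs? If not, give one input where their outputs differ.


This is a faithful refactor — arithmetic usage differs; also min/max/abs usage differs; also constant usage differs, but the computed results match everywhere.
One worked example (x=-6, y=0) — calc: t becomes -4; next q becomes -19; next ((y + 6) == min(9, t)) evaluates to false; next v becomes 0; next at i=1:; next v becomes 0; next at i=2:; next v becomes 0; next at i=3:; next v becomes 0; next at i=4:; next v becomes 0; next at i=5:; next v becomes 0; next at i=6:; next v becomes 0; next v becomes -19; next final value 361; calc_v2: t becomes -4; next q becomes -19; next ((y + 6) == min(9, t)) evaluates to false; next v becomes 0; next at i=1:; next v becomes 0; next at i=2:; next v becomes 0; next at i=3:; next v becomes 0; next at i=4:; next v becomes 0; next at i=5:; next v becomes 0; next at i=6:; next v becomes 0; next v becomes -19; next final value 361; agreement on 361.
Checked all 56 inputs in the declared domain: the outputs agree on every one.
verdict: equivalent
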